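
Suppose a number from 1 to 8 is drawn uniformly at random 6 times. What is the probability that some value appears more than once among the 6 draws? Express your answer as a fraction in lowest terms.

3781/4096

P(all 6 different) = 8/8 · 7/8 · ··· · 3/8 = 315/4096.
P(at least two equal) = 1 − 315/4096 = 3781/4096.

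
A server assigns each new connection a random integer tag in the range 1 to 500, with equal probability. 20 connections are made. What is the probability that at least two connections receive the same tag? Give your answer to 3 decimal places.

0.320

It's easier to compute the probability that all 20 are distinct.
P(all distinct) = 500/500 · 499/500 · ··· · 481/500 ≈ 0.680.
So the probability of at least one match is 1 − 0.680 = 0.320.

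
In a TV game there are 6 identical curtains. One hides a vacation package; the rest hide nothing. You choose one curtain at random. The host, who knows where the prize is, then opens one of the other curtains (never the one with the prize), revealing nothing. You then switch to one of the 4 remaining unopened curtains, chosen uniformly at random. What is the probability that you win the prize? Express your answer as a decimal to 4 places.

0.2083

Your original curtain holds the prize with probability 1/6, so the other 5 collectively hold it with probability 5/6.
The host can always find an empty curtain to open, so this doesn't change that 5/6; it is now spread over the 4 remaining unopened curtains.
P(win by switching) = (5/6) · (1/4) = 5/24 ≈ 0.2083.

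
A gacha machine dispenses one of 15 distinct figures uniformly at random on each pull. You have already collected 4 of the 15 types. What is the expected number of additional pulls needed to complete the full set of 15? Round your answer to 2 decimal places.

45.30

Starting from 4 distinct types, each trial gives a new one with probability (15−i)/15 when i types are held, so the wait for the next new type is 15/(15−i).
E = 15/11 + 15/10 + 15/9 + 15/8 + 15/7 + 15/6 + 15/5 + 15/4 + 15/3 + 15/2 + 15/1 = 83711/1848 ≈ 45.30.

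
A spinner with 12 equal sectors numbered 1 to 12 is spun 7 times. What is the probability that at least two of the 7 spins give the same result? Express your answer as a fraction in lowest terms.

3071/3456

P(all 7 different) = 12/12 · 11/12 · ··· · 6/12 = 385/3456.
P(at least two equal) = 1 − 385/3456 = 3071/3456.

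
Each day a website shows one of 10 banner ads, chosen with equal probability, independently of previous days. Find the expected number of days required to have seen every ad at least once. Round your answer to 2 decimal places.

After i distinct types are collected, each trial gives a new one with probability (10−i)/10, so the expected wait for the next new type is 10/(10−i).
E = 10/10 + 10/9 + 10/8 + 10/7 + 10/6 + 10/5 + 10/4 + 10/3 + 10/2 + 10/1 = 7381/252 ≈ 29.29.

29.29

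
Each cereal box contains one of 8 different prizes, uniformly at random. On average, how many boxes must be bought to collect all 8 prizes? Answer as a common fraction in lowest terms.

After i distinct types are collected, each trial gives a new one with probability (8−i)/8, so the expected wait for the next new type is 8/(8−i).
E = 8/8 + 8/7 + 8/6 + 8/5 + 8/4 + 8/3 + 8/2 + 8/1 = 761/35.

761/35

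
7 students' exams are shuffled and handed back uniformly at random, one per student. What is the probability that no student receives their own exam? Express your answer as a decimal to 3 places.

This is the derangement probability: permutations of 7 with no fixed point.
D(7) = 7! · (1 − 1/1! + 1/2! − ··· + (−1)^7/7!) = 1854.
P = 1854/5040 = 103/280 ≈ 0.368.

0.368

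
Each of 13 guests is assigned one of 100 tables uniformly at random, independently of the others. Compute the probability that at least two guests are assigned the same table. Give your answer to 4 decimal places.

It's easier to compute the probability that all 13 are distinct.
P(all distinct) = 100/100 · 99/100 · ··· · 88/100 ≈ 0.4428.
So the probability of at least one match is 1 − 0.4428 = 0.5572.

0.5572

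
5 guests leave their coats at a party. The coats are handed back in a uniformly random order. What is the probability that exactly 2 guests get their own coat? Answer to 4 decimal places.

Choose which 2 of the 5 are fixed: C(5,2) = 10 ways.
The remaining 3 must have no fixed point: D(3) = 2.
P = 10·2/120 = 1/6 ≈ 0.1667.

0.1667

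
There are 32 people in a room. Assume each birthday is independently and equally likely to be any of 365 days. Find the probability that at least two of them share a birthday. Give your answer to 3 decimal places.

It's easier to compute the probability that all 32 are distinct.
P(all distinct) = 365/365 · 364/365 · ··· · 334/365 ≈ 0.247.
So the probability of at least one match is 1 − 0.247 = 0.753.

0.753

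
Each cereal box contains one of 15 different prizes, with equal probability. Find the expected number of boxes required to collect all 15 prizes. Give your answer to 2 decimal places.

49.77

After i distinct types are collected, each trial gives a new one with probability (15−i)/15, so the expected wait for the next new type is 15/(15−i).
E = 15/15 + 15/14 + 15/13 + 15/12 + 15/11 + 15/10 + 15/9 + 15/8 + 15/7 + 15/6 + 15/5 + 15/4 + 15/3 + 15/2 + 15/1 = 1195757/24024 ≈ 49.77.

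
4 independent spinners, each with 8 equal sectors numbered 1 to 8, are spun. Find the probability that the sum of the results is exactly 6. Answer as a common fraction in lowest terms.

There are 8^4 = 4096 equally likely outcomes.
The number of ordered 4-tuples from {1,…,8} summing to 6 is 10.
P(sum = 6) = 10/4096 = 5/2048.

5/2048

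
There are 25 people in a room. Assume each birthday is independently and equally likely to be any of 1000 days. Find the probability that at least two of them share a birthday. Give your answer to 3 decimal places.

It's easier to compute the probability that all 25 are distinct.
P(all distinct) = 1000/1000 · 999/1000 · ··· · 976/1000 ≈ 0.739.
So the probability of at least one match is 1 − 0.739 = 0.261.

0.261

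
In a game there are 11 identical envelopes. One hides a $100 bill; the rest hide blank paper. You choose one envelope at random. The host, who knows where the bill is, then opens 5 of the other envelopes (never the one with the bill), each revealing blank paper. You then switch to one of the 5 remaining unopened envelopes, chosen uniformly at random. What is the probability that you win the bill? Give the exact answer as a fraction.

Your original envelope holds the bill with probability 1/11, so the other 10 collectively hold it with probability 10/11.
The host can always find 5 empty envelopes to open, so the reveals don't change that 10/11; it is now spread over the 5 remaining unopened envelopes.
P(win by switching) = (10/11) · (1/5) = 2/11.

2/11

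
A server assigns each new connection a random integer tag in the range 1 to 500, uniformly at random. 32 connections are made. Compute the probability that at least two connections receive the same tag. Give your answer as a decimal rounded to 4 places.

It's easier to compute the probability that all 32 are distinct.
P(all distinct) = 500/500 · 499/500 · ··· · 469/500 ≈ 0.3629.
So the probability of at least one match is 1 − 0.3629 = 0.6371.

0.6371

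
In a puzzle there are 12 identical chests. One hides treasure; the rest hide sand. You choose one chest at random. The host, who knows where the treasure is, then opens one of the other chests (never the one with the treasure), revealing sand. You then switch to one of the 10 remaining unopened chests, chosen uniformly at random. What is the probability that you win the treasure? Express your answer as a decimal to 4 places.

0.0917

Your original chest holds the treasure with probability 1/12, so the other 11 collectively hold it with probability 11/12.
The host can always find an empty chest to open, so this doesn't change that 11/12; it is now spread over the 10 remaining unopened chests.
P(win by switching) = (11/12) · (1/10) = 11/120 ≈ 0.0917.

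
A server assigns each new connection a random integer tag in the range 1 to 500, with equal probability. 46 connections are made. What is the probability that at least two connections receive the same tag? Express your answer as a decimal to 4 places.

0.8819

It's easier to compute the probability that all 46 are distinct.
P(all distinct) = 500/500 · 499/500 · ··· · 455/500 ≈ 0.1181.
So the probability of at least one match is 1 − 0.1181 = 0.8819.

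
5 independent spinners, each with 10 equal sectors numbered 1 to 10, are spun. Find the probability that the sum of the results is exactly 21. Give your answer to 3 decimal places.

0.038

There are 10^5 = 100000 equally likely outcomes.
The number of ordered 5-tuples from {1,…,10} summing to 21 is 3795.
P(sum = 21) = 3795/100000 = 759/20000 ≈ 0.038.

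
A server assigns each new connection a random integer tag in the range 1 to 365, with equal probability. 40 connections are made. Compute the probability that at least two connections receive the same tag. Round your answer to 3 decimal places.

0.891

It's easier to compute the probability that all 40 are distinct.
P(all distinct) = 365/365 · 364/365 · ··· · 326/365 ≈ 0.109.
So the probability of at least one match is 1 − 0.109 = 0.891.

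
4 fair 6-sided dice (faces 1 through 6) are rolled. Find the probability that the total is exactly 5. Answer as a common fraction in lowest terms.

1/324

There are 6^4 = 1296 equally likely outcomes.
The number of ordered 4-tuples from {1,…,6} summing to 5 is 4.
P(sum = 5) = 4/1296 = 1/324.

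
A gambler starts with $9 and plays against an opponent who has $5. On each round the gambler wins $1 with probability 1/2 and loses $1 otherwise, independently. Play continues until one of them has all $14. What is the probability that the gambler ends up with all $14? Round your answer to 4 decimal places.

With a fair step, P(i) = ½P(i−1) + ½P(i+1) with P(0)=0, P(14)=1 has the linear solution P(i) = i/14.
P(9) = 9/14 ≈ 0.6429.

0.6429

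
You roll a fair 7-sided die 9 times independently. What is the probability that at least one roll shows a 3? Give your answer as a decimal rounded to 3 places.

P(no roll shows a 3) = (6/7)^9 ≈ 0.250.
P(at least one) = 1 − 0.250 = 0.750.

0.750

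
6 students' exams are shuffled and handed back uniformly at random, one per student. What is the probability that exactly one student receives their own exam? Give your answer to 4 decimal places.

0.3667

Choose which one is fixed: C(6,1) = 6 ways.
The remaining 5 must have no fixed point: D(5) = 44.
P = 6·44/720 = 11/30 ≈ 0.3667.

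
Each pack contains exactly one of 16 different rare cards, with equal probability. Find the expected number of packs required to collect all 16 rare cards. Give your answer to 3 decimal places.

After i distinct types are collected, each trial gives a new one with probability (16−i)/16, so the expected wait for the next new type is 16/(16−i).
E = 16/16 + 16/15 + 16/14 + 16/13 + 16/12 + 16/11 + 16/10 + 16/9 + 16/8 + 16/7 + 16/6 + 16/5 + 16/4 + 16/3 + 16/2 + 16/1 = 2436559/45045 ≈ 54.092.

54.092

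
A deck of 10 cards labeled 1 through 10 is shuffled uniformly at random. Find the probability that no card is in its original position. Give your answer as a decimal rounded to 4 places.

0.3679

This is the derangement probability: permutations of 10 with no fixed point.
D(10) = 10! · (1 − 1/1! + 1/2! − ··· + (−1)^10/10!) = 1334961.
P = 1334961/3628800 = 16481/44800 ≈ 0.3679.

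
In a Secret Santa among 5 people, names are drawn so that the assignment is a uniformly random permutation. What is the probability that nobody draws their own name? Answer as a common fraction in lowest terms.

This is the derangement probability: permutations of 5 with no fixed point.
D(5) = 5! · (1 − 1/1! + 1/2! − ··· + (−1)^5/5!) = 44.
P = 44/120 = 11/30.

11/30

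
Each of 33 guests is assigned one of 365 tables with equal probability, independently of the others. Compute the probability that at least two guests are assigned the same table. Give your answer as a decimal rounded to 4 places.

0.7750

It's easier to compute the probability that all 33 are distinct.
P(all distinct) = 365/365 · 364/365 · ··· · 333/365 ≈ 0.2250.
So the probability of at least one match is 1 − 0.2250 = 0.7750.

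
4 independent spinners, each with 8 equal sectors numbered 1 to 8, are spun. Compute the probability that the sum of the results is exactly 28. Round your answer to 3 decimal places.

There are 8^4 = 4096 equally likely outcomes.
The number of ordered 4-tuples from {1,…,8} summing to 28 is 35.
P(sum = 28) = 35/4096 ≈ 0.009.

0.009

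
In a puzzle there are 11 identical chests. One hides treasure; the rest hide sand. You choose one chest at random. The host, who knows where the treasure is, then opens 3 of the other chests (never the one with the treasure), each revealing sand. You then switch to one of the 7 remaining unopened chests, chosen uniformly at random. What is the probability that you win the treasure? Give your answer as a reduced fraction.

10/77

Your original chest holds the treasure with probability 1/11, so the other 10 collectively hold it with probability 10/11.
The host can always find 3 empty chests to open, so the reveals don't change that 10/11; it is now spread over the 7 remaining unopened chests.
P(win by switching) = (10/11) · (1/7) = 10/77.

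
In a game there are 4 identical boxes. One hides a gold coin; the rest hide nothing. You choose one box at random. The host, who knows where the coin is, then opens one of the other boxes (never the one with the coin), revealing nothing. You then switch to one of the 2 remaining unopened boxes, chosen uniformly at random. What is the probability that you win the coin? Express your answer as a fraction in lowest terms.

Your original box holds the coin with probability 1/4, so the other 3 collectively hold it with probability 3/4.
The host can always find an empty box to open, so this doesn't change that 3/4; it is now spread over the 2 remaining unopened boxes.
P(win by switching) = (3/4) · (1/2) = 3/8.

3/8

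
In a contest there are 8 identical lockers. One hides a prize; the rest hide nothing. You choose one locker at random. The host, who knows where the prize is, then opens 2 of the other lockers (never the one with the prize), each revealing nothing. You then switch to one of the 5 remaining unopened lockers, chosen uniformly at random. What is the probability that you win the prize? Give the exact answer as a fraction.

7/40

Your original locker holds the prize with probability 1/8, so the other 7 collectively hold it with probability 7/8.
The host can always find 2 empty lockers to open, so the reveals don't change that 7/8; it is now spread over the 5 remaining unopened lockers.
P(win by switching) = (7/8) · (1/5) = 7/40.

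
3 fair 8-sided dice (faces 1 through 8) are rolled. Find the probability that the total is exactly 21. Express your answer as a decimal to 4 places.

0.0195

There are 8^3 = 512 equally likely outcomes.
The number of ordered 3-tuples from {1,…,8} summing to 21 is 10.
P(sum = 21) = 10/512 = 5/256 ≈ 0.0195.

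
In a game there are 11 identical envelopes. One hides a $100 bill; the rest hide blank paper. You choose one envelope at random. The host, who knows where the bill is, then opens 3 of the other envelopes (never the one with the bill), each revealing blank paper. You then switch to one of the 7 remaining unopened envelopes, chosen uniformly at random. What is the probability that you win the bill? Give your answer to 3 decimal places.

Your original envelope holds the bill with probability 1/11, so the other 10 collectively hold it with probability 10/11.
The host can always find 3 empty envelopes to open, so the reveals don't change that 10/11; it is now spread over the 7 remaining unopened envelopes.
P(win by switching) = (10/11) · (1/7) = 10/77 ≈ 0.130.

0.130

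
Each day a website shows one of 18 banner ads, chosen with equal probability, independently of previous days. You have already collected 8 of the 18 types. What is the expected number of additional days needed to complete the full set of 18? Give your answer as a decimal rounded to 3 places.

Starting from 8 distinct types, each trial gives a new one with probability (18−i)/18 when i types are held, so the wait for the next new type is 18/(18−i).
E = 18/10 + 18/9 + 18/8 + 18/7 + 18/6 + 18/5 + 18/4 + 18/3 + 18/2 + 18/1 = 7381/140 ≈ 52.721.

52.721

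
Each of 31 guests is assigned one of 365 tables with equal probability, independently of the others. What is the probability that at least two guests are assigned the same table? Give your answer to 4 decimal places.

0.7305

It's easier to compute the probability that all 31 are distinct.
P(all distinct) = 365/365 · 364/365 · ··· · 335/365 ≈ 0.2695.
So the probability of at least one match is 1 − 0.2695 = 0.7305.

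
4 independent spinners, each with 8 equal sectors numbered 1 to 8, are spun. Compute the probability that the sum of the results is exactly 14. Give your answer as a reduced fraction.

123/2048

There are 8^4 = 4096 equally likely outcomes.
The number of ordered 4-tuples from {1,…,8} summing to 14 is 246.
P(sum = 14) = 246/4096 = 123/2048.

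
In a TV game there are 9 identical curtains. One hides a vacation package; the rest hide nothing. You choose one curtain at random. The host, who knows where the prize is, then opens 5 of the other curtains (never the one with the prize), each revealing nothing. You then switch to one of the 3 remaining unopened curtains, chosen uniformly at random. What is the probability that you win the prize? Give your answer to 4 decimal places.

0.2963

Your original curtain holds the prize with probability 1/9, so the other 8 collectively hold it with probability 8/9.
The host can always find 5 empty curtains to open, so the reveals don't change that 8/9; it is now spread over the 3 remaining unopened curtains.
P(win by switching) = (8/9) · (1/3) = 8/27 ≈ 0.2963.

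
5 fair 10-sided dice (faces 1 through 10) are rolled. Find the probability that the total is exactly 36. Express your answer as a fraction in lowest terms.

271/10000

There are 10^5 = 100000 equally likely outcomes.
The number of ordered 5-tuples from {1,…,10} summing to 36 is 2710.
P(sum = 36) = 2710/100000 = 271/10000.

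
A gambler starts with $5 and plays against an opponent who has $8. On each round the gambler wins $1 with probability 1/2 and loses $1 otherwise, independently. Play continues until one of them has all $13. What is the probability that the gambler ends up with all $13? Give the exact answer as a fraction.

5/13

With a fair step, P(i) = ½P(i−1) + ½P(i+1) with P(0)=0, P(13)=1 has the linear solution P(i) = i/13.
P(5) = 5/13.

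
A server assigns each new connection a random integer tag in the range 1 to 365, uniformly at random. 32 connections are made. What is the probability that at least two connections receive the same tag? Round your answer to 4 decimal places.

0.7533

It's easier to compute the probability that all 32 are distinct.
P(all distinct) = 365/365 · 364/365 · ··· · 334/365 ≈ 0.2467.
So the probability of at least one match is 1 − 0.2467 = 0.7533.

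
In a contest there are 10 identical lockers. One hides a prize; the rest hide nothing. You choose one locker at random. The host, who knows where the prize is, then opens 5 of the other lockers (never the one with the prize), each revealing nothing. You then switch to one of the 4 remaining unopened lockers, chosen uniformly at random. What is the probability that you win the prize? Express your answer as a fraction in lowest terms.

9/40

Your original locker holds the prize with probability 1/10, so the other 9 collectively hold it with probability 9/10.
The host can always find 5 empty lockers to open, so the reveals don't change that 9/10; it is now spread over the 4 remaining unopened lockers.
P(win by switching) = (9/10) · (1/4) = 9/40.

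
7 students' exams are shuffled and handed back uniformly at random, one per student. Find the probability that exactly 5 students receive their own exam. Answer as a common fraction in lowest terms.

Choose which 5 of the 7 are fixed: C(7,5) = 21 ways.
The remaining 2 must have no fixed point: D(2) = 1.
P = 21·1/5040 = 1/240.

1/240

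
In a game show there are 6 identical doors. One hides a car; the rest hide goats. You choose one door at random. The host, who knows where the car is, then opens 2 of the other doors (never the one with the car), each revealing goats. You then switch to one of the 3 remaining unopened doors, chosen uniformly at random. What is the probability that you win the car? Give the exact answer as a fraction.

Your original door holds the car with probability 1/6, so the other 5 collectively hold it with probability 5/6.
The host can always find 2 empty doors to open, so the reveals don't change that 5/6; it is now spread over the 3 remaining unopened doors.
P(win by switching) = (5/6) · (1/3) = 5/18.

5/18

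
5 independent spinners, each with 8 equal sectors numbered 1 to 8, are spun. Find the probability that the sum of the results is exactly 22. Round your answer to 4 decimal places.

0.0751

There are 8^5 = 32768 equally likely outcomes.
The number of ordered 5-tuples from {1,…,8} summing to 22 is 2460.
P(sum = 22) = 2460/32768 = 615/8192 ≈ 0.0751.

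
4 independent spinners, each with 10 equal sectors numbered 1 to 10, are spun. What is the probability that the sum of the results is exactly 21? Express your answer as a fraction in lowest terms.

33/500

There are 10^4 = 10000 equally likely outcomes.
The number of ordered 4-tuples from {1,…,10} summing to 21 is 660.
P(sum = 21) = 660/10000 = 33/500.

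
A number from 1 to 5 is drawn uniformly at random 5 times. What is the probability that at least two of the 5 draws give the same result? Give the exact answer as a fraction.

601/625

P(all 5 different) = 5/5 · 4/5 · ··· · 1/5 = 24/625.
P(at least two equal) = 1 − 24/625 = 601/625.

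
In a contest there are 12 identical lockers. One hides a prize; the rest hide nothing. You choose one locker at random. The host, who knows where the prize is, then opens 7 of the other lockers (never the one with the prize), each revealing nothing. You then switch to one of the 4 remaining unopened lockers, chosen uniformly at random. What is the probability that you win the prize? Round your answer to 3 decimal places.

Your original locker holds the prize with probability 1/12, so the other 11 collectively hold it with probability 11/12.
The host can always find 7 empty lockers to open, so the reveals don't change that 11/12; it is now spread over the 4 remaining unopened lockers.
P(win by switching) = (11/12) · (1/4) = 11/48 ≈ 0.229.

0.229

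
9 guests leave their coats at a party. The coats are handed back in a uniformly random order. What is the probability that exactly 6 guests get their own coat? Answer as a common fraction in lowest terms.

1/2160

Choose which 6 of the 9 are fixed: C(9,6) = 84 ways.
The remaining 3 must have no fixed point: D(3) = 2.
P = 84·2/362880 = 1/2160.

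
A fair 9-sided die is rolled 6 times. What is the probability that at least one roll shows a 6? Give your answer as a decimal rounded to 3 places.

P(no roll shows a 6) = (8/9)^6 ≈ 0.493.
P(at least one) = 1 − 0.493 = 0.507.

0.507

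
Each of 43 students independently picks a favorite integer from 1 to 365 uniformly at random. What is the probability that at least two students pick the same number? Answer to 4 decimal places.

It's easier to compute the probability that all 43 are distinct.
P(all distinct) = 365/365 · 364/365 · ··· · 323/365 ≈ 0.0761.
So the probability of at least one match is 1 − 0.0761 = 0.9239.

0.9239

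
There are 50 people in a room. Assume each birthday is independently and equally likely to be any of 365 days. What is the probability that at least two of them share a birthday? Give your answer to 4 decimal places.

It's easier to compute the probability that all 50 are distinct.
P(all distinct) = 365/365 · 364/365 · ··· · 316/365 ≈ 0.0296.
So the probability of at least one match is 1 − 0.0296 = 0.9704.

0.9704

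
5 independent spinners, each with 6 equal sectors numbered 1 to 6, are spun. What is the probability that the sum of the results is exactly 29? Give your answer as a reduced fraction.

There are 6^5 = 7776 equally likely outcomes.
The number of ordered 5-tuples from {1,…,6} summing to 29 is 5.
P(sum = 29) = 5/7776.

5/7776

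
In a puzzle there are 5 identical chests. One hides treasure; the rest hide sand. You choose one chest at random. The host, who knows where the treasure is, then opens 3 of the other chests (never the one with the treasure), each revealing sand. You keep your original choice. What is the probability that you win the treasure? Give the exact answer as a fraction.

The host can always open 3 empty chests regardless of your choice, so the reveals give no information about your original chest.
P(win by staying) = 1/5.

1/5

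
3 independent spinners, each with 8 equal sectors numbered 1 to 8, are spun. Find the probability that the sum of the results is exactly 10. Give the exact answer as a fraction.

There are 8^3 = 512 equally likely outcomes.
The number of ordered 3-tuples from {1,…,8} summing to 10 is 36.
P(sum = 10) = 36/512 = 9/128.

9/128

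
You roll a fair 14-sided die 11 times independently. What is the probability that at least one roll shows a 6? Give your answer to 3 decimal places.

P(no roll shows a 6) = (13/14)^11 ≈ 0.443.
P(at least one) = 1 − 0.443 = 0.557.

0.557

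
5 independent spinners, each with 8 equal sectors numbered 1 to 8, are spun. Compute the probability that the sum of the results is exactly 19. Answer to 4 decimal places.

There are 8^5 = 32768 equally likely outcomes.
The number of ordered 5-tuples from {1,…,8} summing to 19 is 2010.
P(sum = 19) = 2010/32768 = 1005/16384 ≈ 0.0613.

0.0613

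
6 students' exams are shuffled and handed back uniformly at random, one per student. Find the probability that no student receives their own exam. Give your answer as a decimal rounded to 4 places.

0.3681

This is the derangement probability: permutations of 6 with no fixed point.
D(6) = 6! · (1 − 1/1! + 1/2! − ··· + (−1)^6/6!) = 265.
P = 265/720 = 53/144 ≈ 0.3681.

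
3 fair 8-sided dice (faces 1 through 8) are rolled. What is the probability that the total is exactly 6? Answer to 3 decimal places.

There are 8^3 = 512 equally likely outcomes.
The number of ordered 3-tuples from {1,…,8} summing to 6 is 10.
P(sum = 6) = 10/512 = 5/256 ≈ 0.020.

0.020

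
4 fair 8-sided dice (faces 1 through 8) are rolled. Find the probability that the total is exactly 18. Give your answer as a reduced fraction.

There are 8^4 = 4096 equally likely outcomes.
The number of ordered 4-tuples from {1,…,8} summing to 18 is 344.
P(sum = 18) = 344/4096 = 43/512.

43/512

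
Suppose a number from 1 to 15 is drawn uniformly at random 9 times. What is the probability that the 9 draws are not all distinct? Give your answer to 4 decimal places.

P(all 9 different) = 15/15 · 14/15 · ··· · 7/15 ≈ 0.0472.
P(at least two equal) = 1 − 0.0472 = 0.9528.

0.9528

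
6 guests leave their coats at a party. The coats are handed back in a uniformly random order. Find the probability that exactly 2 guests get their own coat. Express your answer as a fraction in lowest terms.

Choose which 2 of the 6 are fixed: C(6,2) = 15 ways.
The remaining 4 must have no fixed point: D(4) = 9.
P = 15·9/720 = 3/16.

3/16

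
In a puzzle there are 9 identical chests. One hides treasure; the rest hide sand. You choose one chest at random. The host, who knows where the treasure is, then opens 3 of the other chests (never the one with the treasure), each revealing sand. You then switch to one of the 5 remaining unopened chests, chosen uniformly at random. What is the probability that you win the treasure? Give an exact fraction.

8/45

Your original chest holds the treasure with probability 1/9, so the other 8 collectively hold it with probability 8/9.
The host can always find 3 empty chests to open, so the reveals don't change that 8/9; it is now spread over the 5 remaining unopened chests.
P(win by switching) = (8/9) · (1/5) = 8/45.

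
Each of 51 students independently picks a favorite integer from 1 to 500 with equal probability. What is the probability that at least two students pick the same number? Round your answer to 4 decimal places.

0.9287

It's easier to compute the probability that all 51 are distinct.
P(all distinct) = 500/500 · 499/500 · ··· · 450/500 ≈ 0.0713.
So the probability of at least one match is 1 − 0.0713 = 0.9287.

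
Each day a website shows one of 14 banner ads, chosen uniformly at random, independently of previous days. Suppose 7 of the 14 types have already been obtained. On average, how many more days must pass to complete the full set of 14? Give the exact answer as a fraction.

Starting from 7 distinct types, each trial gives a new one with probability (14−i)/14 when i types are held, so the wait for the next new type is 14/(14−i).
E = 14/7 + 14/6 + 14/5 + 14/4 + 14/3 + 14/2 + 14/1 = 363/10.

363/10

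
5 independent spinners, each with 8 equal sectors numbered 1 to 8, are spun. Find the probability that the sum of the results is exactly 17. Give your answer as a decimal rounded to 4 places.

0.0449

There are 8^5 = 32768 equally likely outcomes.
The number of ordered 5-tuples from {1,…,8} summing to 17 is 1470.
P(sum = 17) = 1470/32768 = 735/16384 ≈ 0.0449.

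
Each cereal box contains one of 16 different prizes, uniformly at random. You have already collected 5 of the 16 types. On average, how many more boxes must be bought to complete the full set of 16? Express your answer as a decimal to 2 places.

Starting from 5 distinct types, each trial gives a new one with probability (16−i)/16 when i types are held, so the wait for the next new type is 16/(16−i).
E = 16/11 + 16/10 + 16/9 + 16/8 + 16/7 + 16/6 + 16/5 + 16/4 + 16/3 + 16/2 + 16/1 = 167422/3465 ≈ 48.32.

48.32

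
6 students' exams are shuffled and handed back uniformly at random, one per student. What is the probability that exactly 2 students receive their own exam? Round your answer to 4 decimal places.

Choose which 2 of the 6 are fixed: C(6,2) = 15 ways.
The remaining 4 must have no fixed point: D(4) = 9.
P = 15·9/720 = 3/16 ≈ 0.1875.

0.1875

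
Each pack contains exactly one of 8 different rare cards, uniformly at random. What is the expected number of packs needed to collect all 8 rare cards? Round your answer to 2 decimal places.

21.74

After i distinct types are collected, each trial gives a new one with probability (8−i)/8, so the expected wait for the next new type is 8/(8−i).
E = 8/8 + 8/7 + 8/6 + 8/5 + 8/4 + 8/3 + 8/2 + 8/1 = 761/35 ≈ 21.74.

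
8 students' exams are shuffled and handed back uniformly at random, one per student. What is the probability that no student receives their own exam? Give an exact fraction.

2119/5760

This is the derangement probability: permutations of 8 with no fixed point.
D(8) = 8! · (1 − 1/1! + 1/2! − ··· + (−1)^8/8!) = 14833.
P = 14833/40320 = 2119/5760.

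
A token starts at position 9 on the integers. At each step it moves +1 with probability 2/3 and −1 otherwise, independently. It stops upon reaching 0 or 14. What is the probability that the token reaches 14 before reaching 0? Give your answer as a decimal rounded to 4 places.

Let r = q/p = (1/3)/(2/3) = 1/2. The recurrence P(i) = p·P(i+1) + q·P(i−1) with P(0)=0, P(14)=1 gives P(i) = (1 − r^i)/(1 − r^14).
P(9) = (1 − (1/2)^9) / (1 − (1/2)^14) = 16352/16383 ≈ 0.9981.

0.9981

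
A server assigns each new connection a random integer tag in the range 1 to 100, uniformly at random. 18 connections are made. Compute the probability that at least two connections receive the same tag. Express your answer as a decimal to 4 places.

0.8037

It's easier to compute the probability that all 18 are distinct.
P(all distinct) = 100/100 · 99/100 · ··· · 83/100 ≈ 0.1963.
So the probability of at least one match is 1 − 0.1963 = 0.8037.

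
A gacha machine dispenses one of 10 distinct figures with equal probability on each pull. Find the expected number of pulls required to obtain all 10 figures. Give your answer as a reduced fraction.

7381/252

After i distinct types are collected, each trial gives a new one with probability (10−i)/10, so the expected wait for the next new type is 10/(10−i).
E = 10/10 + 10/9 + 10/8 + 10/7 + 10/6 + 10/5 + 10/4 + 10/3 + 10/2 + 10/1 = 7381/252.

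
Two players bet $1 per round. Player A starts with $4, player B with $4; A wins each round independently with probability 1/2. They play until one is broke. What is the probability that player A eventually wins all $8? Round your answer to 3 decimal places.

0.500

With a fair step, P(i) = ½P(i−1) + ½P(i+1) with P(0)=0, P(8)=1 has the linear solution P(i) = i/8.
P(4) = 4/8 = 1/2 ≈ 0.500.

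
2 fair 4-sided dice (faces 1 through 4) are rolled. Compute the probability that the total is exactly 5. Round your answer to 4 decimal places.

There are 4^2 = 16 equally likely outcomes.
The number of ordered 2-tuples from {1,…,4} summing to 5 is 4.
P(sum = 5) = 4/16 = 1/4 ≈ 0.2500.

0.2500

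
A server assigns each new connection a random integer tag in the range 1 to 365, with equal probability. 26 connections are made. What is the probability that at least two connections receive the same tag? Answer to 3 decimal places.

It's easier to compute the probability that all 26 are distinct.
P(all distinct) = 365/365 · 364/365 · ··· · 340/365 ≈ 0.402.
So the probability of at least one match is 1 − 0.402 = 0.598.

0.598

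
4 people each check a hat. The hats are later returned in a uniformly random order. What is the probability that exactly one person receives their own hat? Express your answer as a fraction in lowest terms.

1/3

Choose which one is fixed: C(4,1) = 4 ways.
The remaining 3 must have no fixed point: D(3) = 2.
P = 4·2/24 = 1/3.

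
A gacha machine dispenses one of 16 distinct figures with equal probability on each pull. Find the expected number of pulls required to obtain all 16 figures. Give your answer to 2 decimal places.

After i distinct types are collected, each trial gives a new one with probability (16−i)/16, so the expected wait for the next new type is 16/(16−i).
E = 16/16 + 16/15 + 16/14 + 16/13 + 16/12 + 16/11 + 16/10 + 16/9 + 16/8 + 16/7 + 16/6 + 16/5 + 16/4 + 16/3 + 16/2 + 16/1 = 2436559/45045 ≈ 54.09.

54.09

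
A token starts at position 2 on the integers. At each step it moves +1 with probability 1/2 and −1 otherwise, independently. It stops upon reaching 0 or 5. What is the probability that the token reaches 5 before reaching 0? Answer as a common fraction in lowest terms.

With a fair step, P(i) = ½P(i−1) + ½P(i+1) with P(0)=0, P(5)=1 has the linear solution P(i) = i/5.
P(2) = 2/5.

2/5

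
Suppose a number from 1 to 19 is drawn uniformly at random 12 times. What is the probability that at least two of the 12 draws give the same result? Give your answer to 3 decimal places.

P(all 12 different) = 19/19 · 18/19 · ··· · 8/19 ≈ 0.011.
P(at least two equal) = 1 − 0.011 = 0.989.

0.989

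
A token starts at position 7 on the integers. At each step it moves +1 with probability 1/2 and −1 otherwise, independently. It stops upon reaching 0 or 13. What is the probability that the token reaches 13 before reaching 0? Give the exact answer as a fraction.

With a fair step, P(i) = ½P(i−1) + ½P(i+1) with P(0)=0, P(13)=1 has the linear solution P(i) = i/13.
P(7) = 7/13.

7/13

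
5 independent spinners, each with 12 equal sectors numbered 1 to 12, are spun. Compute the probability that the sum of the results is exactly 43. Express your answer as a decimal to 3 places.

0.022

There are 12^5 = 248832 equally likely outcomes.
The number of ordered 5-tuples from {1,…,12} summing to 43 is 5355.
P(sum = 43) = 5355/248832 = 595/27648 ≈ 0.022.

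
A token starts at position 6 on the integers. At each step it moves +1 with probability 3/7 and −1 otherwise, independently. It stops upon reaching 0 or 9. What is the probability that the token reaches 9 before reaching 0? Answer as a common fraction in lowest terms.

2457/6553

Let r = q/p = (4/7)/(3/7) = 4/3. The recurrence P(i) = p·P(i+1) + q·P(i−1) with P(0)=0, P(9)=1 gives P(i) = (1 − r^i)/(1 − r^9).
P(6) = (1 − (4/3)^6) / (1 − (4/3)^9) = 2457/6553.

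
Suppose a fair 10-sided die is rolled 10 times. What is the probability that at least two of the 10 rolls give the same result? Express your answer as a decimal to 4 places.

P(all 10 different) = 10/10 · 9/10 · ··· · 1/10 ≈ 0.0004.
P(at least two equal) = 1 − 0.0004 = 0.9996.

0.9996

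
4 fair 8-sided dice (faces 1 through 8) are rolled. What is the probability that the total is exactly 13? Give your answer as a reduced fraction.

51/1024

There are 8^4 = 4096 equally likely outcomes.
The number of ordered 4-tuples from {1,…,8} summing to 13 is 204.
P(sum = 13) = 204/4096 = 51/1024.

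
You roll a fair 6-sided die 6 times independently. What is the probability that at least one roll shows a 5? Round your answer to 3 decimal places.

P(no roll shows a 5) = (5/6)^6 ≈ 0.335.
P(at least one) = 1 − 0.335 = 0.665.

0.665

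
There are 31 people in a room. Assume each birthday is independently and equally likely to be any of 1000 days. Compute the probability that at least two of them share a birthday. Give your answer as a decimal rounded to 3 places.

It's easier to compute the probability that all 31 are distinct.
P(all distinct) = 1000/1000 · 999/1000 · ··· · 970/1000 ≈ 0.625.
So the probability of at least one match is 1 − 0.625 = 0.375.

0.375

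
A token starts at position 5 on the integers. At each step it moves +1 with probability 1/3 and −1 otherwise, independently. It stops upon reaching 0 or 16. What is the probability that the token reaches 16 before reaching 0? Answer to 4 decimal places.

Let r = q/p = (2/3)/(1/3) = 2. The recurrence P(i) = p·P(i+1) + q·P(i−1) with P(0)=0, P(16)=1 gives P(i) = (1 − r^i)/(1 − r^16).
P(5) = (1 − (2)^5) / (1 − (2)^16) = 31/65535 ≈ 0.0005.

0.0005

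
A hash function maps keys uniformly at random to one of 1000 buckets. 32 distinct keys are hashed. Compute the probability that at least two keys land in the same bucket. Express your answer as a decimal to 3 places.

It's easier to compute the probability that all 32 are distinct.
P(all distinct) = 1000/1000 · 999/1000 · ··· · 969/1000 ≈ 0.606.
So the probability of at least one match is 1 − 0.606 = 0.394.

0.394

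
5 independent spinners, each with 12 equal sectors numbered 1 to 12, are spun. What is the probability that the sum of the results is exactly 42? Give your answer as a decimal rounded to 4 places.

There are 12^5 = 248832 equally likely outcomes.
The number of ordered 5-tuples from {1,…,12} summing to 42 is 6265.
P(sum = 42) = 6265/248832 ≈ 0.0252.

0.0252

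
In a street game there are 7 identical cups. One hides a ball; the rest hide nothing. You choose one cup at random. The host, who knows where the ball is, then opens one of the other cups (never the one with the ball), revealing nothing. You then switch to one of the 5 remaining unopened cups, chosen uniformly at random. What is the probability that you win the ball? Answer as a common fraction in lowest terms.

Your original cup holds the ball with probability 1/7, so the other 6 collectively hold it with probability 6/7.
The host can always find an empty cup to open, so this doesn't change that 6/7; it is now spread over the 5 remaining unopened cups.
P(win by switching) = (6/7) · (1/5) = 6/35.

6/35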